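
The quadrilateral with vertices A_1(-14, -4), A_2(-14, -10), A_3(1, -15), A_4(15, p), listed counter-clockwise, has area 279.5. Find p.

Write out the shoelace sum; only the two edges meeting at A_4 involve p:
2·Area = [(1·p − 15·(-15)) + (15·(-4) − (-14)·p)] + 304
       = 15·p + 469 = 559
⇒ p = 6.

6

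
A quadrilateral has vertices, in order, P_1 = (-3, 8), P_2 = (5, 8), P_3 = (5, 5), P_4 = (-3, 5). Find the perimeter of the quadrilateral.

22

|P_1P_2| = √((8)² + (0)²) = √64 = 8
|P_2P_3| = √((0)² + (-3)²) = √9 = 3
|P_3P_4| = √((-8)² + (0)²) = √64 = 8
|P_4P_1| = √((0)² + (3)²) = √9 = 3
Perimeter = 8 + 3 + 8 + 3 = 22.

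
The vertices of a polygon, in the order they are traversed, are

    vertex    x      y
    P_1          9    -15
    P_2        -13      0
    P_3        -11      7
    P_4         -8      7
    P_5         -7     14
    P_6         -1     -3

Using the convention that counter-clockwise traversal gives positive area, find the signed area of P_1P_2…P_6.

Σ = (-195) + (-91) + (-21) + (-63) + (35) + (42) = -293
Signed area = Σ/2 = -146.5 (negative ⇒ clockwise traversal).

-146.5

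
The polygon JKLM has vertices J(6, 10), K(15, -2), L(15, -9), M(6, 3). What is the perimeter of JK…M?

|JK| = √((9)² + (-12)²) = √225 = 15
|KL| = √((0)² + (-7)²) = √49 = 7
|LM| = √((-9)² + (12)²) = √225 = 15
|MJ| = √((0)² + (7)²) = √49 = 7
Perimeter = 15 + 7 + 15 + 7 = 44.

44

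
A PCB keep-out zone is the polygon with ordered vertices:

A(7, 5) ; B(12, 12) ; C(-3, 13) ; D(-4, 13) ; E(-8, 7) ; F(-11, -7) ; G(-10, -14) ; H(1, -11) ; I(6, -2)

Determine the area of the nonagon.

Apply the shoelace (surveyor's) formula: 2A = Σ (x_i·y_{i+1} − x_{i+1}·y_i), indices taken mod 9.
Σ = (24) + (192) + (13) + (76) + (133) + (84) + (124) + (64) + (44) = 754
Area = |Σ|/2 = 377.

377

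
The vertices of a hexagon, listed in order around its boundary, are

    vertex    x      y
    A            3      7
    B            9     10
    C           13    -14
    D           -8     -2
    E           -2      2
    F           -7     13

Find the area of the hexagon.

Σ = (-33) + (-256) + (-138) + (-20) + (-12) + (-88) = -547
Area = |Σ|/2 = 273.5.

273.5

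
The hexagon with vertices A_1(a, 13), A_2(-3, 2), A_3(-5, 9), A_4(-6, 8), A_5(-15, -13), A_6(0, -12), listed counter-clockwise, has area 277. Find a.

10

The doubled signed area Σ (x_i y_{i+1} − x_{i+1} y_i) is linear in a.
With a=0 it equals 414; the coefficient of a is 14 (from the two edges through A_1).
So 14·a + 414 = 2·277 = 554 ⇒ a = 10.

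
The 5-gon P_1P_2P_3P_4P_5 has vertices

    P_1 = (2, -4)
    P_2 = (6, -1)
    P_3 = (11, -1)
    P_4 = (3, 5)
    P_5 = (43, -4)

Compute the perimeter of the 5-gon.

|P_1P_2| = √((4)² + (3)²) = √25 = 5
|P_2P_3| = √((5)² + (0)²) = √25 = 5
|P_3P_4| = √((-8)² + (6)²) = √100 = 10
|P_4P_5| = √((40)² + (-9)²) = √1681 = 41
|P_5P_1| = √((-41)² + (0)²) = √1681 = 41
Perimeter = 5 + 5 + 10 + 41 + 41 = 102.

102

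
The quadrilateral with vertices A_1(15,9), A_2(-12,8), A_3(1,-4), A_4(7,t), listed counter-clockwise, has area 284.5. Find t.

-15

Write out the shoelace sum; only the two edges meeting at A_4 involve t:
2·Area = [(1·t − 7·(-4)) + (7·9 − 15·t)] + 268
       = -14·t + 359 = 569
⇒ t = -15.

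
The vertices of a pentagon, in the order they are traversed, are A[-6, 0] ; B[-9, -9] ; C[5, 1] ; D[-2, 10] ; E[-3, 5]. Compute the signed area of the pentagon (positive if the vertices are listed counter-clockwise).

Σ = (54) + (36) + (52) + (20) + (30) = 192
Signed area = Σ/2 = 96 (positive ⇒ counter-clockwise traversal).

96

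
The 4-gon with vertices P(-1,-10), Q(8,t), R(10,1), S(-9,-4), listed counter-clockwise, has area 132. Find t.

The doubled signed area Σ (x_i y_{i+1} − x_{i+1} y_i) is linear in t.
With t=0 it equals 143; the coefficient of t is -11 (from the two edges through Q).
So -11·t + 143 = 2·132 = 264 ⇒ t = -11.

-11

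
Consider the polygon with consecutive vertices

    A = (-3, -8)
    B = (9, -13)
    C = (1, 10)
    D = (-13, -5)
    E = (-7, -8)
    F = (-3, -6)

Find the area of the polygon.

A→B: (-3)(-13) − (9)(-8) = 111
B→C: (9)(10) − (1)(-13) = 103
C→D: (1)(-5) − (-13)(10) = 125
D→E: (-13)(-8) − (-7)(-5) = 69
E→F: (-7)(-6) − (-3)(-8) = 18
F→A: (-3)(-8) − (-3)(-6) = 6
Σ = 432
Area = |Σ|/2 = 216.

216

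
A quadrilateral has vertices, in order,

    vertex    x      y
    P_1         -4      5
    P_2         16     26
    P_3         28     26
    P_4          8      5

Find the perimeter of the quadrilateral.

|P_1P_2| = √((20)² + (21)²) = √841 = 29
|P_2P_3| = √((12)² + (0)²) = √144 = 12
|P_3P_4| = √((-20)² + (-21)²) = √841 = 29
|P_4P_1| = √((-12)² + (0)²) = √144 = 12
Perimeter = 29 + 12 + 29 + 12 = 82.

82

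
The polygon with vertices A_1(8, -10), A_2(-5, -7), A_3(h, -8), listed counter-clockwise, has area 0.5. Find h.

The doubled signed area Σ (x_i y_{i+1} − x_{i+1} y_i) is linear in h.
With h=0 it equals -2; the coefficient of h is -3 (from the two edges through A_3).
So -3·h + -2 = 2·0.5 = 1 ⇒ h = -1.

-1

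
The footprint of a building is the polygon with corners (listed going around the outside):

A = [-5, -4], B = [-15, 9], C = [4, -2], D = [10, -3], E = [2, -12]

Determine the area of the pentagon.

Apply the surveyor's formula: 2A = Σ (x_i·y_{i+1} − x_{i+1}·y_i), indices taken mod 5.
Σ = (-105) + (-6) + (8) + (-114) + (-68) = -285
Area = |Σ|/2 = 142.5.

142.5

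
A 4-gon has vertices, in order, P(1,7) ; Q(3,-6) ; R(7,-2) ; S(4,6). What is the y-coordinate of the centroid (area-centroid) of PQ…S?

19/27

Apply the shoelace formula. First the cross-terms c_i = x_i·y_{i+1} − x_{i+1}·y_i:
  -27, 36, 50, 22  ⇒  2A = 81, A = 40.5.
Then Σ (y_i + y_{i+1})·c_i = 171, so ȳ = 171 / (6·40.5) = 19/27.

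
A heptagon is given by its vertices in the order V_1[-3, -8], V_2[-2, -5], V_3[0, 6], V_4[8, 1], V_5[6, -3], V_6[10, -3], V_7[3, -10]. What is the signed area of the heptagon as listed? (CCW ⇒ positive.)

-112

Apply the shoelace (surveyor's) formula: 2A = Σ (x_i·y_{i+1} − x_{i+1}·y_i), indices taken mod 7.
Σ = (-1) + (-12) + (-48) + (-30) + (12) + (-91) + (-54) = -224
Signed area = Σ/2 = -112 (negative ⇒ clockwise traversal).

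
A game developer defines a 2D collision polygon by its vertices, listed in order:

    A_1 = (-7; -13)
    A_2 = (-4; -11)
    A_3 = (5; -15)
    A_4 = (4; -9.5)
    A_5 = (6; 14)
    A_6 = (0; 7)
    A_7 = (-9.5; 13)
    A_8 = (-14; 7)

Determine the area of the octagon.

Σ = (25) + (115) + (12.5) + (113) + (42) + (66.5) + (115.5) + (231) = 720.5
Area = |Σ|/2 = 360.25.

360.25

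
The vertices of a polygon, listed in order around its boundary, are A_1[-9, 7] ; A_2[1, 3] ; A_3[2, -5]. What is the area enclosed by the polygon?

38

Cross-terms: -34, -11, -31  ⇒  Σ = -76
Area = |Σ|/2 = 38.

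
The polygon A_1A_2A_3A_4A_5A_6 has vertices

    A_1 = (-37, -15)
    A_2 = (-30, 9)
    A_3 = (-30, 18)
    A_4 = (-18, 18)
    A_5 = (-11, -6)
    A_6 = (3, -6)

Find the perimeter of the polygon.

|A_1A_2| = √((7)² + (24)²) = √625 = 25
|A_2A_3| = √((0)² + (9)²) = √81 = 9
|A_3A_4| = √((12)² + (0)²) = √144 = 12
|A_4A_5| = √((7)² + (-24)²) = √625 = 25
|A_5A_6| = √((14)² + (0)²) = √196 = 14
|A_6A_1| = √((-40)² + (-9)²) = √1681 = 41
Perimeter = 25 + 9 + 12 + 25 + 14 + 41 = 126.

126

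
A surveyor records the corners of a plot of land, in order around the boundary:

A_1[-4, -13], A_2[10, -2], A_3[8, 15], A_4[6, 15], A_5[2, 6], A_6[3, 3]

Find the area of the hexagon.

Apply the surveyor's formula: 2A = Σ (x_i·y_{i+1} − x_{i+1}·y_i), indices taken mod 6.
A_1→A_2: (-4)(-2) − (10)(-13) = 138
A_2→A_3: (10)(15) − (8)(-2) = 166
A_3→A_4: (8)(15) − (6)(15) = 30
A_4→A_5: (6)(6) − (2)(15) = 6
A_5→A_6: (2)(3) − (3)(6) = -12
A_6→A_1: (3)(-13) − (-4)(3) = -27
Σ = 301
Area = |Σ|/2 = 150.5.

150.5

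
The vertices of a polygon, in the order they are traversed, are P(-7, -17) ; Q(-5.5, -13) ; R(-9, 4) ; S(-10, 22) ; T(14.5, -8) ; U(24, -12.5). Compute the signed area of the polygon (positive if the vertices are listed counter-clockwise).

-511.625

Apply the shoelace formula: 2A = Σ (x_i·y_{i+1} − x_{i+1}·y_i), indices taken mod 6.
Σ = (-2.5) + (-139) + (-158) + (-239) + (10.75) + (-495.5) = -1023.25
Signed area = Σ/2 = -511.625 (negative ⇒ clockwise traversal).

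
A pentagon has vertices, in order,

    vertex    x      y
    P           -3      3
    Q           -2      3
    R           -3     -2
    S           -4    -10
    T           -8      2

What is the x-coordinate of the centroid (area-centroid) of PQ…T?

-175/37

Apply the shoelace formula. First the cross-terms c_i = x_i·y_{i+1} − x_{i+1}·y_i:
  -3, 13, 22, -88, -18  ⇒  2A = -74, A = -37.
Then Σ (x_i + x_{i+1})·c_i = 1050, so x̄ = 1050 / (6·(-37)) = -175/37.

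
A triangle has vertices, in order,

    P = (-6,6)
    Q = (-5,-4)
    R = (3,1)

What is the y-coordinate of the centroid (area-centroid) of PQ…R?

1

Apply the shoelace (surveyor's) formula. First the cross-terms c_i = x_i·y_{i+1} − x_{i+1}·y_i:
  54, 7, 24  ⇒  2A = 85, A = 42.5.
Then Σ (y_i + y_{i+1})·c_i = 255, so ȳ = 255 / (6·42.5) = 1.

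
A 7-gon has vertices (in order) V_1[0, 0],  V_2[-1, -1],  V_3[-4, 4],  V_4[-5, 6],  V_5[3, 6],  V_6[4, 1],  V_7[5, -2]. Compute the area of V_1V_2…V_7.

V_1→V_2: (0)(-1) − (-1)(0) = 0
V_2→V_3: (-1)(4) − (-4)(-1) = -8
V_3→V_4: (-4)(6) − (-5)(4) = -4
V_4→V_5: (-5)(6) − (3)(6) = -48
V_5→V_6: (3)(1) − (4)(6) = -21
V_6→V_7: (4)(-2) − (5)(1) = -13
V_7→V_1: (5)(0) − (0)(-2) = 0
Σ = -94
Area = |Σ|/2 = 47.

47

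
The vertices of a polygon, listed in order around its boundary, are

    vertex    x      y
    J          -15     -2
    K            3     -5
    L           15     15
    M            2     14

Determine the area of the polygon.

Apply the surveyor's formula: 2A = Σ (x_i·y_{i+1} − x_{i+1}·y_i), indices taken mod 4.
Σ = (81) + (120) + (180) + (206) = 587
Area = |Σ|/2 = 293.5.

293.5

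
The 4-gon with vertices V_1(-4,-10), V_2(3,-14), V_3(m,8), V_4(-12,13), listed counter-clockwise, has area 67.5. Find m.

Write out the shoelace sum; only the two edges meeting at V_3 involve m:
2·Area = [(3·8 − m·(-14)) + (m·13 − (-12)·8)] + 258
       = 27·m + 378 = 135
⇒ m = -9.

-9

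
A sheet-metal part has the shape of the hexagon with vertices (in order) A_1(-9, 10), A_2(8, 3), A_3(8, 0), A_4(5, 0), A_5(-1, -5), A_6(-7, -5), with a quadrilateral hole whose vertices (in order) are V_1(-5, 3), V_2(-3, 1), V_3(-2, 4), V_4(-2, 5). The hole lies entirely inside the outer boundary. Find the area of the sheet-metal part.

Outer boundary:
Σ = (-107) + (-24) + (0) + (-25) + (-30) + (-115) = -301
Area = |Σ|/2 = 150.5.
Hole:
Σ = (4) + (-10) + (-2) + (19) = 11
Area = |Σ|/2 = 5.5.
Net area = 150.5 − 5.5 = 145.

145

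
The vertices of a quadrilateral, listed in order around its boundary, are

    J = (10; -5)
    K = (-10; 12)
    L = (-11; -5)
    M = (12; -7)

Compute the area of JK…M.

Cross-terms: 70, 182, 137, 10  ⇒  Σ = 399
Area = |Σ|/2 = 199.5.

199.5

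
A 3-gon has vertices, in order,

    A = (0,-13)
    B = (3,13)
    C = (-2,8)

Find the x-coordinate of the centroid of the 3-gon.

1/3

Apply Gauss's area formula. First the cross-terms c_i = x_i·y_{i+1} − x_{i+1}·y_i:
  39, 50, 26  ⇒  2A = 115, A = 57.5.
Then Σ (x_i + x_{i+1})·c_i = 115, so x̄ = 115 / (6·57.5) = 1/3.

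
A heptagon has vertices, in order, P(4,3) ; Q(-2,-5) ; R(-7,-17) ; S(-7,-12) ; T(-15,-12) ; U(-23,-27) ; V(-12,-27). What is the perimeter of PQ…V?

|PQ| = √((-6)² + (-8)²) = √100 = 10
|QR| = √((-5)² + (-12)²) = √169 = 13
|RS| = √((0)² + (5)²) = √25 = 5
|ST| = √((-8)² + (0)²) = √64 = 8
|TU| = √((-8)² + (-15)²) = √289 = 17
|UV| = √((11)² + (0)²) = √121 = 11
|VP| = √((16)² + (30)²) = √1156 = 34
Perimeter = 10 + 13 + 5 + 8 + 17 + 11 + 34 = 98.

98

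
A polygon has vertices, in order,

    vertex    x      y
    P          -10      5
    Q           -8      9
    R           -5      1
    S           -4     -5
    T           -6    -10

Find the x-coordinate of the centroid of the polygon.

Apply the shoelace (surveyor's) formula. First the cross-terms c_i = x_i·y_{i+1} − x_{i+1}·y_i:
  -50, 37, 29, 10, -130  ⇒  2A = -104, A = -52.
Then Σ (x_i + x_{i+1})·c_i = 2138, so x̄ = 2138 / (6·(-52)) = -1069/156.

-1069/156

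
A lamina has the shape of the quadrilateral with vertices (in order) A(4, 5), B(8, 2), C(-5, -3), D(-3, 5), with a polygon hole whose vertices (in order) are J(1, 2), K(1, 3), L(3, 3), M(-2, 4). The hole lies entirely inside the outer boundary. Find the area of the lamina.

55

Outer boundary:
Apply the surveyor's formula: 2A = Σ (x_i·y_{i+1} − x_{i+1}·y_i), indices taken mod 4.
Σ = (-32) + (-14) + (-34) + (-35) = -115
Area = |Σ|/2 = 57.5.
Hole:
Apply Gauss's area formula: 2A = Σ (x_i·y_{i+1} − x_{i+1}·y_i), indices taken mod 4.
Cross-terms: 1, -6, 18, -8  ⇒  Σ = 5
Area = |Σ|/2 = 2.5.
Net area = 57.5 − 2.5 = 55.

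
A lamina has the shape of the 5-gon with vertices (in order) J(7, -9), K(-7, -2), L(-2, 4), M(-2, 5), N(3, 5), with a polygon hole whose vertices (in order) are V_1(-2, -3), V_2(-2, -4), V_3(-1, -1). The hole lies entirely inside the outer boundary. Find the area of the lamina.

Outer boundary:
Apply the surveyor's formula: 2A = Σ (x_i·y_{i+1} − x_{i+1}·y_i), indices taken mod 5.
Σ = (-77) + (-32) + (-2) + (-25) + (-62) = -198
Area = |Σ|/2 = 99.
Hole:
V_1→V_2: (-2)(-4) − (-2)(-3) = 2
V_2→V_3: (-2)(-1) − (-1)(-4) = -2
V_3→V_1: (-1)(-3) − (-2)(-1) = 1
Σ = 1
Area = |Σ|/2 = 0.5.
Net area = 99 − 0.5 = 98.5.

98.5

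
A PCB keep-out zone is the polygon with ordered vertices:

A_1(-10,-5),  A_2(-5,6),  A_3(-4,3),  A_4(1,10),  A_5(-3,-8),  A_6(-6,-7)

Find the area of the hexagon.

Cross-terms: -85, 9, -43, 22, -27, -40  ⇒  Σ = -164
Area = |Σ|/2 = 82.

82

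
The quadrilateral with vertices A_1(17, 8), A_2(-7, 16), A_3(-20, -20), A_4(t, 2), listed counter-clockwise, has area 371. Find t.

1

Write out the shoelace sum; only the two edges meeting at A_4 involve t:
2·Area = [((-20)·2 − t·(-20)) + (t·8 − 17·2)] + 788
       = 28·t + 714 = 742
⇒ t = 1.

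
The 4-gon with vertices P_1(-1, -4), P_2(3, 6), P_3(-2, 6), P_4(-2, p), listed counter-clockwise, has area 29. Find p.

Write out the shoelace sum; only the two edges meeting at P_4 involve p:
2·Area = [((-2)·p − (-2)·6) + ((-2)·(-4) − (-1)·p)] + 36
       = -1·p + 56 = 58
⇒ p = -2.

-2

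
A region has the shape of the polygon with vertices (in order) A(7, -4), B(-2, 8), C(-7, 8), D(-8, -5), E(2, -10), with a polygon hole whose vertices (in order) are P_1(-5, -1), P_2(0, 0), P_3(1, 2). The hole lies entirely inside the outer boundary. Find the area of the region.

Outer boundary:
A→B: (7)(8) − (-2)(-4) = 48
B→C: (-2)(8) − (-7)(8) = 40
C→D: (-7)(-5) − (-8)(8) = 99
D→E: (-8)(-10) − (2)(-5) = 90
E→A: (2)(-4) − (7)(-10) = 62
Σ = 339
Area = |Σ|/2 = 169.5.
Hole:
Σ = (0) + (0) + (9) = 9
Area = |Σ|/2 = 4.5.
Net area = 169.5 − 4.5 = 165.

165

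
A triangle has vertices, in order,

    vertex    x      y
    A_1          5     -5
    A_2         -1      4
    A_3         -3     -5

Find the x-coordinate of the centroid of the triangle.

1/3

Apply Gauss's area formula. First the cross-terms c_i = x_i·y_{i+1} − x_{i+1}·y_i:
  15, 17, 40  ⇒  2A = 72, A = 36.
Then Σ (x_i + x_{i+1})·c_i = 72, so x̄ = 72 / (6·36) = 1/3.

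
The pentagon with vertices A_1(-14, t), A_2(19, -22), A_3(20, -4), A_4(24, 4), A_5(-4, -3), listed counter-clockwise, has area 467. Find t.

The doubled signed area Σ (x_i y_{i+1} − x_{i+1} y_i) is linear in t.
With t=0 it equals 750; the coefficient of t is -23 (from the two edges through A_1).
So -23·t + 750 = 2·467 = 934 ⇒ t = -8.

-8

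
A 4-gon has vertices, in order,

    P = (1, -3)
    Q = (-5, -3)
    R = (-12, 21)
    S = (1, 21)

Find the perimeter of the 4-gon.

68

|PQ| = √((-6)² + (0)²) = √36 = 6
|QR| = √((-7)² + (24)²) = √625 = 25
|RS| = √((13)² + (0)²) = √169 = 13
|SP| = √((0)² + (-24)²) = √576 = 24
Perimeter = 6 + 25 + 13 + 24 = 68.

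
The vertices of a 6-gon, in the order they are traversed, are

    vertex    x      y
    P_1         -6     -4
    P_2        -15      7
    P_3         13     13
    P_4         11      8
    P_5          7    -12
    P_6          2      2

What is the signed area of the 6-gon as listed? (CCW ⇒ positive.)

-286.5

Σ = (-102) + (-286) + (-39) + (-188) + (38) + (4) = -573
Signed area = Σ/2 = -286.5 (negative ⇒ clockwise traversal).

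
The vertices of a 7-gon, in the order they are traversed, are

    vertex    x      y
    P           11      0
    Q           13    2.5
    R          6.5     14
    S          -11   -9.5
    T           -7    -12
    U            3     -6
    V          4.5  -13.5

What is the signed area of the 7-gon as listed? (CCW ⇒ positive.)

Σ = (27.5) + (165.75) + (92.25) + (65.5) + (78) + (-13.5) + (148.5) = 564
Signed area = Σ/2 = 282 (positive ⇒ counter-clockwise traversal).

282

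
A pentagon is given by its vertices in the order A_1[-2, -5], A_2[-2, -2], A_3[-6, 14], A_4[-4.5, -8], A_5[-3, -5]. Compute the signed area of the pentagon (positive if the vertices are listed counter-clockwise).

34.25

Cross-terms: -6, -40, 111, -1.5, 5  ⇒  Σ = 68.5
Signed area = Σ/2 = 34.25 (positive ⇒ counter-clockwise traversal).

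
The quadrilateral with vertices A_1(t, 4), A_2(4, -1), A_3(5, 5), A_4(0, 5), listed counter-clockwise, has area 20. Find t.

The doubled signed area Σ (x_i y_{i+1} − x_{i+1} y_i) is linear in t.
With t=0 it equals 34; the coefficient of t is -6 (from the two edges through A_1).
So -6·t + 34 = 2·20 = 40 ⇒ t = -1.

-1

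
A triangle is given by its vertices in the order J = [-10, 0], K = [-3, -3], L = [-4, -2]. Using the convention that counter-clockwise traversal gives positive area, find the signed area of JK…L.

2

J→K: (-10)(-3) − (-3)(0) = 30
K→L: (-3)(-2) − (-4)(-3) = -6
L→J: (-4)(0) − (-10)(-2) = -20
Σ = 4
Signed area = Σ/2 = 2 (positive ⇒ counter-clockwise traversal).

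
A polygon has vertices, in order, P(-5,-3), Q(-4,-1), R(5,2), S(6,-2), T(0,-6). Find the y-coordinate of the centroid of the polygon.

Apply the shoelace formula. First the cross-terms c_i = x_i·y_{i+1} − x_{i+1}·y_i:
  -7, -3, -22, -36, -30  ⇒  2A = -98, A = -49.
Then Σ (y_i + y_{i+1})·c_i = 583, so ȳ = 583 / (6·(-49)) = -583/294.

-583/294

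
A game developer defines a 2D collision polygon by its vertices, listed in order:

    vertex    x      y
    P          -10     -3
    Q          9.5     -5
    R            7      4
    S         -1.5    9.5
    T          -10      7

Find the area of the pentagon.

204.25

Σ = (78.5) + (73) + (72.5) + (84.5) + (100) = 408.5
Area = |Σ|/2 = 204.25.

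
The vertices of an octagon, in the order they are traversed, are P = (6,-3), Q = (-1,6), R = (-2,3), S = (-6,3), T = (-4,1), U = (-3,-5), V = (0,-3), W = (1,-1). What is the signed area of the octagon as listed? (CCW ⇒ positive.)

49

Apply the shoelace formula: 2A = Σ (x_i·y_{i+1} − x_{i+1}·y_i), indices taken mod 8.
Σ = (33) + (9) + (12) + (6) + (23) + (9) + (3) + (3) = 98
Signed area = Σ/2 = 49 (positive ⇒ counter-clockwise traversal).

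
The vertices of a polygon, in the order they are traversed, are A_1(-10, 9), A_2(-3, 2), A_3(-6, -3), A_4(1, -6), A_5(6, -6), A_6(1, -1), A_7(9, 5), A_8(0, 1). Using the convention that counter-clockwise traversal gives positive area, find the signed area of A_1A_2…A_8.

65

Apply the shoelace formula: 2A = Σ (x_i·y_{i+1} − x_{i+1}·y_i), indices taken mod 8.
Σ = (7) + (21) + (39) + (30) + (0) + (14) + (9) + (10) = 130
Signed area = Σ/2 = 65 (positive ⇒ counter-clockwise traversal).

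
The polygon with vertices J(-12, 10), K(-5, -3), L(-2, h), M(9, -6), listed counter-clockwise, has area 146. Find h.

The doubled signed area Σ (x_i y_{i+1} − x_{i+1} y_i) is linear in h.
With h=0 it equals 110; the coefficient of h is -14 (from the two edges through L).
So -14·h + 110 = 2·146 = 292 ⇒ h = -13.

-13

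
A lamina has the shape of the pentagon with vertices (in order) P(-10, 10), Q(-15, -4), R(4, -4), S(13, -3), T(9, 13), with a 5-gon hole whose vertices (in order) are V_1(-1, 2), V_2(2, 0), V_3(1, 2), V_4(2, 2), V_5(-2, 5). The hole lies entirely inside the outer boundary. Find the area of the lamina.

354.5

Outer boundary:
Σ = (190) + (76) + (40) + (196) + (220) = 722
Area = |Σ|/2 = 361.
Hole:
Σ = (-4) + (4) + (-2) + (14) + (1) = 13
Area = |Σ|/2 = 6.5.
Net area = 361 − 6.5 = 354.5.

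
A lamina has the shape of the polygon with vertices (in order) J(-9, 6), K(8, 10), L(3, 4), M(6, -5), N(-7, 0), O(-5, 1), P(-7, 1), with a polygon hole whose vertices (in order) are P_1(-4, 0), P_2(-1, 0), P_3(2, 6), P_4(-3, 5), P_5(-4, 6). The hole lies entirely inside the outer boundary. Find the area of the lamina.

Outer boundary:
Apply the shoelace formula: 2A = Σ (x_i·y_{i+1} − x_{i+1}·y_i), indices taken mod 7.
J→K: (-9)(10) − (8)(6) = -138
K→L: (8)(4) − (3)(10) = 2
L→M: (3)(-5) − (6)(4) = -39
M→N: (6)(0) − (-7)(-5) = -35
N→O: (-7)(1) − (-5)(0) = -7
O→P: (-5)(1) − (-7)(1) = 2
P→J: (-7)(6) − (-9)(1) = -33
Σ = -248
Area = |Σ|/2 = 124.
Hole:
Apply the shoelace (surveyor's) formula: 2A = Σ (x_i·y_{i+1} − x_{i+1}·y_i), indices taken mod 5.
Cross-terms: 0, -6, 28, 2, 24  ⇒  Σ = 48
Area = |Σ|/2 = 24.
Net area = 124 − 24 = 100.

100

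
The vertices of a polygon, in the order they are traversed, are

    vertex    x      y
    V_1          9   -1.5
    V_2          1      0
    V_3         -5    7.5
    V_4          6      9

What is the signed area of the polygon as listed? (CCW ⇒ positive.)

-85.5

V_1→V_2: (9)(0) − (1)(-1.5) = 1.5
V_2→V_3: (1)(7.5) − (-5)(0) = 7.5
V_3→V_4: (-5)(9) − (6)(7.5) = -90
V_4→V_1: (6)(-1.5) − (9)(9) = -90
Σ = -171
Signed area = Σ/2 = -85.5 (negative ⇒ clockwise traversal).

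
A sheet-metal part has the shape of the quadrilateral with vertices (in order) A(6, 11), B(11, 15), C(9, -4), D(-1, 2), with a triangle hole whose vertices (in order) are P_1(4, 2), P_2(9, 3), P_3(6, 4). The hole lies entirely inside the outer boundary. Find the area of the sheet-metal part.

105.5

Outer boundary:
Apply Gauss's area formula: 2A = Σ (x_i·y_{i+1} − x_{i+1}·y_i), indices taken mod 4.
A→B: (6)(15) − (11)(11) = -31
B→C: (11)(-4) − (9)(15) = -179
C→D: (9)(2) − (-1)(-4) = 14
D→A: (-1)(11) − (6)(2) = -23
Σ = -219
Area = |Σ|/2 = 109.5.
Hole:
Apply the surveyor's formula: 2A = Σ (x_i·y_{i+1} − x_{i+1}·y_i), indices taken mod 3.
P_1→P_2: (4)(3) − (9)(2) = -6
P_2→P_3: (9)(4) − (6)(3) = 18
P_3→P_1: (6)(2) − (4)(4) = -4
Σ = 8
Area = |Σ|/2 = 4.
Net area = 109.5 − 4 = 105.5.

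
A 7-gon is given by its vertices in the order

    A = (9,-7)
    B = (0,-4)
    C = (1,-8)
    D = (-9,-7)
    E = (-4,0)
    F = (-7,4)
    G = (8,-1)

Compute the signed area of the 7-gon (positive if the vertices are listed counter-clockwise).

-113.5

Apply the surveyor's formula: 2A = Σ (x_i·y_{i+1} − x_{i+1}·y_i), indices taken mod 7.
Σ = (-36) + (4) + (-79) + (-28) + (-16) + (-25) + (-47) = -227
Signed area = Σ/2 = -113.5 (negative ⇒ clockwise traversal).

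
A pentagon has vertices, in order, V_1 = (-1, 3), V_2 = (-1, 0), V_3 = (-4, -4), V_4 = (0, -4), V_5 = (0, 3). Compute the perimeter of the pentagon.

20

|V_1V_2| = √((0)² + (-3)²) = √9 = 3
|V_2V_3| = √((-3)² + (-4)²) = √25 = 5
|V_3V_4| = √((4)² + (0)²) = √16 = 4
|V_4V_5| = √((0)² + (7)²) = √49 = 7
|V_5V_1| = √((-1)² + (0)²) = √1 = 1
Perimeter = 3 + 5 + 4 + 7 + 1 = 20.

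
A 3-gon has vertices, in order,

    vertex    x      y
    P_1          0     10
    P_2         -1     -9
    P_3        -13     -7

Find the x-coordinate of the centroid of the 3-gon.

Apply the shoelace (surveyor's) formula. First the cross-terms c_i = x_i·y_{i+1} − x_{i+1}·y_i:
  10, -110, -130  ⇒  2A = -230, A = -115.
Then Σ (x_i + x_{i+1})·c_i = 3220, so x̄ = 3220 / (6·(-115)) = -14/3.

-14/3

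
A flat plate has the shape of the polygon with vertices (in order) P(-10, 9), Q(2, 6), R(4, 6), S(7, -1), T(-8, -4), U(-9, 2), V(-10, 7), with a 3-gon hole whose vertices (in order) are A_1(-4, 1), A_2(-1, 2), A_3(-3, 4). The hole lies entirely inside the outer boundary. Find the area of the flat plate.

139.5

Outer boundary:
P→Q: (-10)(6) − (2)(9) = -78
Q→R: (2)(6) − (4)(6) = -12
R→S: (4)(-1) − (7)(6) = -46
S→T: (7)(-4) − (-8)(-1) = -36
T→U: (-8)(2) − (-9)(-4) = -52
U→V: (-9)(7) − (-10)(2) = -43
V→P: (-10)(9) − (-10)(7) = -20
Σ = -287
Area = |Σ|/2 = 143.5.
Hole:
Σ = (-7) + (2) + (13) = 8
Area = |Σ|/2 = 4.
Net area = 143.5 − 4 = 139.5.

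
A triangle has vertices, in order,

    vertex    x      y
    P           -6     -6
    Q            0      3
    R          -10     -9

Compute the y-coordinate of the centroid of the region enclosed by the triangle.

Apply the surveyor's formula. First the cross-terms c_i = x_i·y_{i+1} − x_{i+1}·y_i:
  -18, 30, 6  ⇒  2A = 18, A = 9.
Then Σ (y_i + y_{i+1})·c_i = -216, so ȳ = -216 / (6·9) = -4.

-4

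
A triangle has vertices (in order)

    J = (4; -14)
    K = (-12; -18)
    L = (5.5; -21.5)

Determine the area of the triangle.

63

Σ = (-240) + (357) + (9) = 126
Area = |Σ|/2 = 63.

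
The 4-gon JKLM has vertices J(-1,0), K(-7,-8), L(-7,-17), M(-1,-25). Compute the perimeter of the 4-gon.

|JK| = √((-6)² + (-8)²) = √100 = 10
|KL| = √((0)² + (-9)²) = √81 = 9
|LM| = √((6)² + (-8)²) = √100 = 10
|MJ| = √((0)² + (25)²) = √625 = 25
Perimeter = 10 + 9 + 10 + 25 = 54.

54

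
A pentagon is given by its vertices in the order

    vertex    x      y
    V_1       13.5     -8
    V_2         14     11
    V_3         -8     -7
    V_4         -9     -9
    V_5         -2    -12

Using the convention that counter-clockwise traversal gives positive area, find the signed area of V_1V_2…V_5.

Σ = (260.5) + (-10) + (9) + (90) + (178) = 527.5
Signed area = Σ/2 = 263.75 (positive ⇒ counter-clockwise traversal).

263.75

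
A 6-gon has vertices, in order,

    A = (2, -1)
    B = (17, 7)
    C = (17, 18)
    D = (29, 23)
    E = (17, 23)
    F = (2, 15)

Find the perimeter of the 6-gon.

|AB| = √((15)² + (8)²) = √289 = 17
|BC| = √((0)² + (11)²) = √121 = 11
|CD| = √((12)² + (5)²) = √169 = 13
|DE| = √((-12)² + (0)²) = √144 = 12
|EF| = √((-15)² + (-8)²) = √289 = 17
|FA| = √((0)² + (-16)²) = √256 = 16
Perimeter = 17 + 11 + 13 + 12 + 17 + 16 = 86.

86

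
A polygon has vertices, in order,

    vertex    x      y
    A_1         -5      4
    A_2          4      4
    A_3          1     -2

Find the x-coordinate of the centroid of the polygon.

0

Apply Gauss's area formula. First the cross-terms c_i = x_i·y_{i+1} − x_{i+1}·y_i:
  -36, -12, -6  ⇒  2A = -54, A = -27.
Then Σ (x_i + x_{i+1})·c_i = 0, so x̄ = 0 / (6·(-27)) = 0.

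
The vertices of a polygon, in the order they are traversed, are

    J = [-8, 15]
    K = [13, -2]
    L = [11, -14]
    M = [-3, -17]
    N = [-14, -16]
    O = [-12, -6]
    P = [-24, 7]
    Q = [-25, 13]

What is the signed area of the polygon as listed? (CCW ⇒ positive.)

-751

Apply the surveyor's formula: 2A = Σ (x_i·y_{i+1} − x_{i+1}·y_i), indices taken mod 8.
J→K: (-8)(-2) − (13)(15) = -179
K→L: (13)(-14) − (11)(-2) = -160
L→M: (11)(-17) − (-3)(-14) = -229
M→N: (-3)(-16) − (-14)(-17) = -190
N→O: (-14)(-6) − (-12)(-16) = -108
O→P: (-12)(7) − (-24)(-6) = -228
P→Q: (-24)(13) − (-25)(7) = -137
Q→J: (-25)(15) − (-8)(13) = -271
Σ = -1502
Signed area = Σ/2 = -751 (negative ⇒ clockwise traversal).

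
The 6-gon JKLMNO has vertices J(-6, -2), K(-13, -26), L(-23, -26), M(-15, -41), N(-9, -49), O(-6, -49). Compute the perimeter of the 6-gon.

112

|JK| = √((-7)² + (-24)²) = √625 = 25
|KL| = √((-10)² + (0)²) = √100 = 10
|LM| = √((8)² + (-15)²) = √289 = 17
|MN| = √((6)² + (-8)²) = √100 = 10
|NO| = √((3)² + (0)²) = √9 = 3
|OJ| = √((0)² + (47)²) = √2209 = 47
Perimeter = 25 + 10 + 17 + 10 + 3 + 47 = 112.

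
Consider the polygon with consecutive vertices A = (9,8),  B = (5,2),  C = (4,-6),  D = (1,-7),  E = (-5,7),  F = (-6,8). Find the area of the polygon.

114

Σ = (-22) + (-38) + (-22) + (-28) + (2) + (-120) = -228
Area = |Σ|/2 = 114.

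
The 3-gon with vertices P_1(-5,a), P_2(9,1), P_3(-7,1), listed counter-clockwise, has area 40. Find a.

-4

The doubled signed area Σ (x_i y_{i+1} − x_{i+1} y_i) is linear in a.
With a=0 it equals 16; the coefficient of a is -16 (from the two edges through P_1).
So -16·a + 16 = 2·40 = 80 ⇒ a = -4.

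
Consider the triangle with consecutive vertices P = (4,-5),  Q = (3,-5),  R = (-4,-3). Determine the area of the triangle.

1

Apply Gauss's area formula: 2A = Σ (x_i·y_{i+1} − x_{i+1}·y_i), indices taken mod 3.
Σ = (-5) + (-29) + (32) = -2
Area = |Σ|/2 = 1.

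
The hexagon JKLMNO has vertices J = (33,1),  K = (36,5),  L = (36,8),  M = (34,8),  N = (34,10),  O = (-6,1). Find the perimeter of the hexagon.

92

|JK| = √((3)² + (4)²) = √25 = 5
|KL| = √((0)² + (3)²) = √9 = 3
|LM| = √((-2)² + (0)²) = √4 = 2
|MN| = √((0)² + (2)²) = √4 = 2
|NO| = √((-40)² + (-9)²) = √1681 = 41
|OJ| = √((39)² + (0)²) = √1521 = 39
Perimeter = 5 + 3 + 2 + 2 + 41 + 39 = 92.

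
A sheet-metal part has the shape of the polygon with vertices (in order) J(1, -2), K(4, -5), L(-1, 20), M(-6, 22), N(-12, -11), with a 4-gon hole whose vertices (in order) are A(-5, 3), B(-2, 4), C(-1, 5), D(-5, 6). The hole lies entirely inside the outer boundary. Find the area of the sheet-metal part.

Outer boundary:
Apply the shoelace (surveyor's) formula: 2A = Σ (x_i·y_{i+1} − x_{i+1}·y_i), indices taken mod 5.
Cross-terms: 3, 75, 98, 330, 35  ⇒  Σ = 541
Area = |Σ|/2 = 270.5.
Hole:
Apply the shoelace (surveyor's) formula: 2A = Σ (x_i·y_{i+1} − x_{i+1}·y_i), indices taken mod 4.
Σ = (-14) + (-6) + (19) + (15) = 14
Area = |Σ|/2 = 7.
Net area = 270.5 − 7 = 263.5.

263.5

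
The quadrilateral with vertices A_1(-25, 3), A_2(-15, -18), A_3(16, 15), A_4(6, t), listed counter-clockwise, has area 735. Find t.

24

The doubled signed area Σ (x_i y_{i+1} − x_{i+1} y_i) is linear in t.
With t=0 it equals 486; the coefficient of t is 41 (from the two edges through A_4).
So 41·t + 486 = 2·735 = 1470 ⇒ t = 24.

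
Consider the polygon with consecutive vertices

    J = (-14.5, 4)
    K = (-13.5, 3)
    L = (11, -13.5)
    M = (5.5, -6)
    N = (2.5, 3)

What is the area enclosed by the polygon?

126.5

Cross-terms: 10.5, 149.25, 8.25, 31.5, 53.5  ⇒  Σ = 253
Area = |Σ|/2 = 126.5.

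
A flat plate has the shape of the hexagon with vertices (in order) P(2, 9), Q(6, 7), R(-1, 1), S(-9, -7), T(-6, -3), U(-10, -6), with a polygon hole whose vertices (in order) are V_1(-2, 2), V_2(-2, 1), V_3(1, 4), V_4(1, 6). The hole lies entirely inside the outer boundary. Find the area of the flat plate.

Outer boundary:
Apply Gauss's area formula: 2A = Σ (x_i·y_{i+1} − x_{i+1}·y_i), indices taken mod 6.
Cross-terms: -40, 13, 16, -15, 6, -78  ⇒  Σ = -98
Area = |Σ|/2 = 49.
Hole:
Apply the shoelace formula: 2A = Σ (x_i·y_{i+1} − x_{i+1}·y_i), indices taken mod 4.
Cross-terms: 2, -9, 2, 14  ⇒  Σ = 9
Area = |Σ|/2 = 4.5.
Net area = 49 − 4.5 = 44.5.

44.5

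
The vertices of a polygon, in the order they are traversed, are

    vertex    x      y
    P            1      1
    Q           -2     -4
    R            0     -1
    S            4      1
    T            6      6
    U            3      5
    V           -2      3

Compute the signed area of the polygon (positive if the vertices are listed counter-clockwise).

24

Cross-terms: -2, 2, 4, 18, 12, 19, -5  ⇒  Σ = 48
Signed area = Σ/2 = 24 (positive ⇒ counter-clockwise traversal).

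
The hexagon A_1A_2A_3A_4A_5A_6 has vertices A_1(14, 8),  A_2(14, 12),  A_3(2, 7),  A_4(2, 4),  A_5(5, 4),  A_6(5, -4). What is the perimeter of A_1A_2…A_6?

|A_1A_2| = √((0)² + (4)²) = √16 = 4
|A_2A_3| = √((-12)² + (-5)²) = √169 = 13
|A_3A_4| = √((0)² + (-3)²) = √9 = 3
|A_4A_5| = √((3)² + (0)²) = √9 = 3
|A_5A_6| = √((0)² + (-8)²) = √64 = 8
|A_6A_1| = √((9)² + (12)²) = √225 = 15
Perimeter = 4 + 13 + 3 + 3 + 8 + 15 = 46.

46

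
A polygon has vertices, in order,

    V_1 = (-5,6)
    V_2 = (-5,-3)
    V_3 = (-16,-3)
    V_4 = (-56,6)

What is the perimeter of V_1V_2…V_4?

112

|V_1V_2| = √((0)² + (-9)²) = √81 = 9
|V_2V_3| = √((-11)² + (0)²) = √121 = 11
|V_3V_4| = √((-40)² + (9)²) = √1681 = 41
|V_4V_1| = √((51)² + (0)²) = √2601 = 51
Perimeter = 9 + 11 + 41 + 51 = 112.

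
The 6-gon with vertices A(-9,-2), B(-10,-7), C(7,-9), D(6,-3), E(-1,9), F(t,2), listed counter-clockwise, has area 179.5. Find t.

The doubled signed area Σ (x_i y_{i+1} − x_{i+1} y_i) is linear in t.
With t=0 it equals 282; the coefficient of t is -11 (from the two edges through F).
So -11·t + 282 = 2·179.5 = 359 ⇒ t = -7.

-7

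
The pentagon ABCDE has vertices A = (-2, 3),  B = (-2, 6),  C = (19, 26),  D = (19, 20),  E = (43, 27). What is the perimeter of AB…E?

|AB| = √((0)² + (3)²) = √9 = 3
|BC| = √((21)² + (20)²) = √841 = 29
|CD| = √((0)² + (-6)²) = √36 = 6
|DE| = √((24)² + (7)²) = √625 = 25
|EA| = √((-45)² + (-24)²) = √2601 = 51
Perimeter = 3 + 29 + 6 + 25 + 51 = 114.

114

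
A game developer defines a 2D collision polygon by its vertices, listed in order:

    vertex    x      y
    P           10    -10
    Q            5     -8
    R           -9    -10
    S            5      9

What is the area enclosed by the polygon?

161.5

Apply the shoelace formula: 2A = Σ (x_i·y_{i+1} − x_{i+1}·y_i), indices taken mod 4.
Σ = (-30) + (-122) + (-31) + (-140) = -323
Area = |Σ|/2 = 161.5.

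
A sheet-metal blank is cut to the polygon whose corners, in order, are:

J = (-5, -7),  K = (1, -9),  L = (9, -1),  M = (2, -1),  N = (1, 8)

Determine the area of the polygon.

87.5

Apply the surveyor's formula: 2A = Σ (x_i·y_{i+1} − x_{i+1}·y_i), indices taken mod 5.
J→K: (-5)(-9) − (1)(-7) = 52
K→L: (1)(-1) − (9)(-9) = 80
L→M: (9)(-1) − (2)(-1) = -7
M→N: (2)(8) − (1)(-1) = 17
N→J: (1)(-7) − (-5)(8) = 33
Σ = 175
Area = |Σ|/2 = 87.5.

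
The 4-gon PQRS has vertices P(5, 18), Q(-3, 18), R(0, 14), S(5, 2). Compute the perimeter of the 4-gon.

42

|PQ| = √((-8)² + (0)²) = √64 = 8
|QR| = √((3)² + (-4)²) = √25 = 5
|RS| = √((5)² + (-12)²) = √169 = 13
|SP| = √((0)² + (16)²) = √256 = 16
Perimeter = 8 + 5 + 13 + 16 = 42.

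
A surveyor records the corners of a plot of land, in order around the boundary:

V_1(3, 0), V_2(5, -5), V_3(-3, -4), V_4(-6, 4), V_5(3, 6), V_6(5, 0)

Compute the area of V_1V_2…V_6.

82

Apply Gauss's area formula: 2A = Σ (x_i·y_{i+1} − x_{i+1}·y_i), indices taken mod 6.
Σ = (-15) + (-35) + (-36) + (-48) + (-30) + (0) = -164
Area = |Σ|/2 = 82.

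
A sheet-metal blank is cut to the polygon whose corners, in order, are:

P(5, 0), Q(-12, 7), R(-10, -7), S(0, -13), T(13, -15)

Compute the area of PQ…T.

281.5

Apply Gauss's area formula: 2A = Σ (x_i·y_{i+1} − x_{i+1}·y_i), indices taken mod 5.
Cross-terms: 35, 154, 130, 169, 75  ⇒  Σ = 563
Area = |Σ|/2 = 281.5.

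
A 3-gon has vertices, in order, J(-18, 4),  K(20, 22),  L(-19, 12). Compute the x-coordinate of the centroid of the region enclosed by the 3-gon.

Apply the shoelace (surveyor's) formula. First the cross-terms c_i = x_i·y_{i+1} − x_{i+1}·y_i:
  -476, 658, 140  ⇒  2A = 322, A = 161.
Then Σ (x_i + x_{i+1})·c_i = -5474, so x̄ = -5474 / (6·161) = -17/3.

-17/3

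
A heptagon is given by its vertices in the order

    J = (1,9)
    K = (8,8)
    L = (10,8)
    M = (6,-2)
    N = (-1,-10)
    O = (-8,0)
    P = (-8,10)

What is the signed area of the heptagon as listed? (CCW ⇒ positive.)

Apply Gauss's area formula: 2A = Σ (x_i·y_{i+1} − x_{i+1}·y_i), indices taken mod 7.
J→K: (1)(8) − (8)(9) = -64
K→L: (8)(8) − (10)(8) = -16
L→M: (10)(-2) − (6)(8) = -68
M→N: (6)(-10) − (-1)(-2) = -62
N→O: (-1)(0) − (-8)(-10) = -80
O→P: (-8)(10) − (-8)(0) = -80
P→J: (-8)(9) − (1)(10) = -82
Σ = -452
Signed area = Σ/2 = -226 (negative ⇒ clockwise traversal).

-226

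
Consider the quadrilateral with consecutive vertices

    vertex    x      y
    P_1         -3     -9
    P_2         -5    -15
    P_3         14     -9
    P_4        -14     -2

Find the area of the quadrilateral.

P_1→P_2: (-3)(-15) − (-5)(-9) = 0
P_2→P_3: (-5)(-9) − (14)(-15) = 255
P_3→P_4: (14)(-2) − (-14)(-9) = -154
P_4→P_1: (-14)(-9) − (-3)(-2) = 120
Σ = 221
Area = |Σ|/2 = 110.5.

110.5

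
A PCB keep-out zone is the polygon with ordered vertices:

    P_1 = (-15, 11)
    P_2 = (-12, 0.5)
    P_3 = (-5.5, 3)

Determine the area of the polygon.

37.875

Apply Gauss's area formula: 2A = Σ (x_i·y_{i+1} − x_{i+1}·y_i), indices taken mod 3.
Cross-terms: 124.5, -33.25, -15.5  ⇒  Σ = 75.75
Area = |Σ|/2 = 37.875.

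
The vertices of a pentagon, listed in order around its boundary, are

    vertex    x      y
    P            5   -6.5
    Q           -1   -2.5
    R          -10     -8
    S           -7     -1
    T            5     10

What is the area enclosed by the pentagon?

114.75

Apply Gauss's area formula: 2A = Σ (x_i·y_{i+1} − x_{i+1}·y_i), indices taken mod 5.
P→Q: (5)(-2.5) − (-1)(-6.5) = -19
Q→R: (-1)(-8) − (-10)(-2.5) = -17
R→S: (-10)(-1) − (-7)(-8) = -46
S→T: (-7)(10) − (5)(-1) = -65
T→P: (5)(-6.5) − (5)(10) = -82.5
Σ = -229.5
Area = |Σ|/2 = 114.75.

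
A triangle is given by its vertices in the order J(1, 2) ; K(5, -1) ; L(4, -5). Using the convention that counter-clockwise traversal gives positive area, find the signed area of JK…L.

Cross-terms: -11, -21, 13  ⇒  Σ = -19
Signed area = Σ/2 = -9.5 (negative ⇒ clockwise traversal).

-9.5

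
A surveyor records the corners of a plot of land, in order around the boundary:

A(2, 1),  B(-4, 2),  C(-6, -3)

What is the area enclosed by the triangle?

16

Apply the surveyor's formula: 2A = Σ (x_i·y_{i+1} − x_{i+1}·y_i), indices taken mod 3.
Σ = (8) + (24) + (0) = 32
Area = |Σ|/2 = 16.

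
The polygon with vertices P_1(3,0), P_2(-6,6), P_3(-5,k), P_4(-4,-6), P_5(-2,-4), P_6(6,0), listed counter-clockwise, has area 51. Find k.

Write out the shoelace sum; only the two edges meeting at P_3 involve k:
2·Area = [((-6)·k − (-5)·6) + ((-5)·(-6) − (-4)·k)] + 46
       = -2·k + 106 = 102
⇒ k = 2.

2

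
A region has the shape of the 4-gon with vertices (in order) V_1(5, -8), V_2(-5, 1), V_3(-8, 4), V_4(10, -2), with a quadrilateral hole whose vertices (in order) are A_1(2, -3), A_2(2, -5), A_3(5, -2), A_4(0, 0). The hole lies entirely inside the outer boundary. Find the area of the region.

Outer boundary:
Apply the shoelace formula: 2A = Σ (x_i·y_{i+1} − x_{i+1}·y_i), indices taken mod 4.
Σ = (-35) + (-12) + (-24) + (-70) = -141
Area = |Σ|/2 = 70.5.
Hole:
Σ = (-4) + (21) + (0) + (0) = 17
Area = |Σ|/2 = 8.5.
Net area = 70.5 − 8.5 = 62.

62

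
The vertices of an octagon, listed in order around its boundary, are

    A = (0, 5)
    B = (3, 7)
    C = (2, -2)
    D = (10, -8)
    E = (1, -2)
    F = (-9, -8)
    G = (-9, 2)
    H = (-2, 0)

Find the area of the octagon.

Apply the shoelace formula: 2A = Σ (x_i·y_{i+1} − x_{i+1}·y_i), indices taken mod 8.
A→B: (0)(7) − (3)(5) = -15
B→C: (3)(-2) − (2)(7) = -20
C→D: (2)(-8) − (10)(-2) = 4
D→E: (10)(-2) − (1)(-8) = -12
E→F: (1)(-8) − (-9)(-2) = -26
F→G: (-9)(2) − (-9)(-8) = -90
G→H: (-9)(0) − (-2)(2) = 4
H→A: (-2)(5) − (0)(0) = -10
Σ = -165
Area = |Σ|/2 = 82.5.

82.5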